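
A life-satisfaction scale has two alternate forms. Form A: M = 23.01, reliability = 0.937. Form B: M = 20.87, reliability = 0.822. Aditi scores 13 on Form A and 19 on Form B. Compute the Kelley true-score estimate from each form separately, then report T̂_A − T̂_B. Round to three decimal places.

-5.702

T̂_A = 0.937(13) + 0.063(23.01) = 13.63063
T̂_B = 0.822(19) + 0.178(20.87) = 19.33286
T̂_A − T̂_B = -5.70223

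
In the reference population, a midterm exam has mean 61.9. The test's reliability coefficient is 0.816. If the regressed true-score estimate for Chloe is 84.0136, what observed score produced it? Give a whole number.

T̂ = ρX + (1 − ρ)μ  ⇒  X = (T̂ − (1 − ρ)μ) / ρ
X = (84.0136 − 0.184 × 61.9) / 0.816 = (84.0136 − 11.3896) / 0.816 = 72.6240 / 0.816 = 89.00

89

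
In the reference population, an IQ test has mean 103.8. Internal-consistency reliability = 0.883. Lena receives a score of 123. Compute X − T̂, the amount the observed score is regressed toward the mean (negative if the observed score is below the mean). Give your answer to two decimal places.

2.25

Weight the observed score by reliability and the mean by (1 − reliability): T̂ = 0.883·123 + 0.117·103.8 = 108.609 + 12.1446 = 120.7536.
X − T̂ = 123 − 120.754 = 2.246 → 2.25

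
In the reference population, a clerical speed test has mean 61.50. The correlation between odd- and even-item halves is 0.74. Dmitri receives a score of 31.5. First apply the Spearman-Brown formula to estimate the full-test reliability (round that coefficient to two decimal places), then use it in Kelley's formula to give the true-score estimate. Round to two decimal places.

Spearman-Brown: ρ = 2r/(1 + r) = 2(0.74)/(1 + 0.74) = 1.480/1.74 = 0.8506 → 0.85
T̂ = ρX + (1 − ρ)μ
  = 0.85 × 31.5 + 0.15 × 61.50
  = 26.775 + 9.2250
  = 36.000
  ≈ 36.00

36.00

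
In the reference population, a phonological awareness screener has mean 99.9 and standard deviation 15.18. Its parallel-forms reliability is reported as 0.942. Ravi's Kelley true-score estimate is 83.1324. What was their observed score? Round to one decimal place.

T̂ = ρX + (1 − ρ)μ  ⇒  X = (T̂ − (1 − ρ)μ) / ρ
X = (83.1324 − 0.058 × 99.9) / 0.942 = (83.1324 − 5.7942) / 0.942 = 77.3382 / 0.942 = 82.100

82.1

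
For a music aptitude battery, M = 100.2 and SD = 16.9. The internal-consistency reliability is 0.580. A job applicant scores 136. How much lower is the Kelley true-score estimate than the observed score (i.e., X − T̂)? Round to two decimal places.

15.04

T̂ = ρX + (1 − ρ)μ
  = 0.580 × 136 + 0.420 × 100.2
  = 78.880 + 42.0840
  = 120.9640
  ≈ 120.964
X − T̂ = 136 − 120.964 = 15.036 → 15.04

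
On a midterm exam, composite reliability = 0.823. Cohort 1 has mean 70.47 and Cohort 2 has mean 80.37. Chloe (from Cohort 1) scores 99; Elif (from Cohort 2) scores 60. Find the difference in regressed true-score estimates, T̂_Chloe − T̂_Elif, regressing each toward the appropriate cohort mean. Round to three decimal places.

T̂_Chloe = 0.823(99) + 0.177(70.47) = 93.95019
T̂_Elif = 0.823(60) + 0.177(80.37) = 63.60549
Difference = 93.95019 − 63.60549 = 30.34470

30.345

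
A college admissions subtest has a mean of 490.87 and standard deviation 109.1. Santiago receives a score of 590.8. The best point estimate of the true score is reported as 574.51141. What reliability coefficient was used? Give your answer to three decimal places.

T̂ = ρX + (1 − ρ)μ  ⇒  T̂ − μ = ρ(X − μ)
ρ = (T̂ − μ)/(X − μ) = (574.51141 − 490.87) / (590.8 − 490.87) = 83.64141 / 99.93 = 0.83700

0.837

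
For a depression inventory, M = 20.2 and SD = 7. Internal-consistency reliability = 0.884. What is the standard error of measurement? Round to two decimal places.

2.38

SEM = SD · √(1 − ρ) = 7 × √0.116 = 7 × 0.3406 = 2.384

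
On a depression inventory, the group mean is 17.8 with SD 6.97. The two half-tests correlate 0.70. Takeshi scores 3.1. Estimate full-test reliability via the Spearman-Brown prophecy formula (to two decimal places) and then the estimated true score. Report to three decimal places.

5.746

Spearman-Brown: ρ = 2r/(1 + r) = 2(0.70)/(1 + 0.70) = 1.400/1.70 = 0.8235 → 0.82
T̂ = ρX + (1 − ρ)μ
  = 0.82 × 3.1 + 0.18 × 17.8
  = 2.542 + 3.204
  = 5.7460
  ≈ 5.746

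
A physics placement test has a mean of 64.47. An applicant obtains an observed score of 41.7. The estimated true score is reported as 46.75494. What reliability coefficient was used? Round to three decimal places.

T̂ = ρX + (1 − ρ)μ  ⇒  T̂ − μ = ρ(X − μ)
ρ = (T̂ − μ)/(X − μ) = (46.75494 − 64.47) / (41.7 − 64.47) = -17.71506 / -22.77 = 0.77800

0.778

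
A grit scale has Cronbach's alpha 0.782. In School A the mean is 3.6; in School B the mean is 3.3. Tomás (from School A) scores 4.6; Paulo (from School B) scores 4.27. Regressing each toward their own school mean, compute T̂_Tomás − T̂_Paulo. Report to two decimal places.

0.32

T̂_Tomás = 0.782(4.6) + 0.218(3.6) = 4.3820
T̂_Paulo = 0.782(4.27) + 0.218(3.3) = 4.0585
Difference = 4.3820 − 4.0585 = 0.3235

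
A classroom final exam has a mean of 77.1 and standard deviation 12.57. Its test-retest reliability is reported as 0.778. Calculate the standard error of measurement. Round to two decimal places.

5.92

SEM = SD · √(1 − ρ) = 12.57 × √0.222 = 12.57 × 0.4712 = 5.923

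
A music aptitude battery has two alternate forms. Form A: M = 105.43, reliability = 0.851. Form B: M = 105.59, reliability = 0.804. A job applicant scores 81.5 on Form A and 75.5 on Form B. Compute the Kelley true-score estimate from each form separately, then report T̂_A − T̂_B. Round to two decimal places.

T̂_A = 0.851(81.5) + 0.149(105.43) = 85.0656
T̂_B = 0.804(75.5) + 0.196(105.59) = 81.3976
T̂_A − T̂_B = 3.6679

3.67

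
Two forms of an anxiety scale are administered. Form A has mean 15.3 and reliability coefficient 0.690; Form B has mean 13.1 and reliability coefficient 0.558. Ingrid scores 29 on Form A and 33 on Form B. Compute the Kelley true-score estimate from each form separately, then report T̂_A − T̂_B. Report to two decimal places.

0.55

T̂_A = 0.690(29) + 0.310(15.3) = 24.7530
T̂_B = 0.558(33) + 0.442(13.1) = 24.2042
T̂_A − T̂_B = 0.5488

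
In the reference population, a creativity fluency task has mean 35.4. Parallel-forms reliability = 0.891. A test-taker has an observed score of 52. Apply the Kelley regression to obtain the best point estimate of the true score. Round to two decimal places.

50.19

T̂ = ρX + (1 − ρ)μ
  = 0.891 × 52 + 0.109 × 35.4
  = 46.332 + 3.8586
  = 50.191
  ≈ 50.19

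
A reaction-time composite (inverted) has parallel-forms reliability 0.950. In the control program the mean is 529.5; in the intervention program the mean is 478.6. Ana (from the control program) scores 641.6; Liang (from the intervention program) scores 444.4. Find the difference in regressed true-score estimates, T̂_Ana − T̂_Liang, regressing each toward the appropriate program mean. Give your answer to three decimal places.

T̂_Ana = 0.950(641.6) + 0.050(529.5) = 635.99500
T̂_Liang = 0.950(444.4) + 0.050(478.6) = 446.11000
Difference = 635.99500 − 446.11000 = 189.88500

189.885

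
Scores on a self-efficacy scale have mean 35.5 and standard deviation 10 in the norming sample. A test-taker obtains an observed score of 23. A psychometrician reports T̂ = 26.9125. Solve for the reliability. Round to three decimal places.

0.687

T̂ = ρX + (1 − ρ)μ  ⇒  T̂ − μ = ρ(X − μ)
ρ = (T̂ − μ)/(X − μ) = (26.9125 − 35.5) / (23 − 35.5) = -8.5875 / -12.5 = 0.68700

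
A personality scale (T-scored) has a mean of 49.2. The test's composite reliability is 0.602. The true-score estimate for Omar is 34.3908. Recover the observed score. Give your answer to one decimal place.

24.6

T̂ = ρX + (1 − ρ)μ  ⇒  X = (T̂ − (1 − ρ)μ) / ρ
X = (34.3908 − 0.398 × 49.2) / 0.602 = (34.3908 − 19.5816) / 0.602 = 14.8092 / 0.602 = 24.600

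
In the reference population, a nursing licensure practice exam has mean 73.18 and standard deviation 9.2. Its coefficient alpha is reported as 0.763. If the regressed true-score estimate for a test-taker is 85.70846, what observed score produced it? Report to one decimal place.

89.6

T̂ = ρX + (1 − ρ)μ  ⇒  X = (T̂ − (1 − ρ)μ) / ρ
X = (85.70846 − 0.237 × 73.18) / 0.763 = (85.70846 − 17.34366) / 0.763 = 68.36480 / 0.763 = 89.600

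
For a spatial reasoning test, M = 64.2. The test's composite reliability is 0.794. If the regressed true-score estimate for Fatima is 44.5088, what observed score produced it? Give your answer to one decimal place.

T̂ = ρX + (1 − ρ)μ  ⇒  X = (T̂ − (1 − ρ)μ) / ρ
X = (44.5088 − 0.206 × 64.2) / 0.794 = (44.5088 − 13.2252) / 0.794 = 31.2836 / 0.794 = 39.400

39.4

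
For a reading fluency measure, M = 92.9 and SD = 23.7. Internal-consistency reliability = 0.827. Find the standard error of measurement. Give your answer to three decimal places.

9.858

SEM = SD · √(1 − ρ) = 23.7 × √0.173 = 23.7 × 0.4159 = 9.8576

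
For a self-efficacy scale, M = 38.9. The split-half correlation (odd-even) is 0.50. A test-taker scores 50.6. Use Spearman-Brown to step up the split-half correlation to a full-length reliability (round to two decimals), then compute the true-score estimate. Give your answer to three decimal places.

Spearman-Brown: ρ = 2r/(1 + r) = 2(0.50)/(1 + 0.50) = 1.000/1.50 = 0.6667 → 0.67
T̂ = 0.67(50.6) + 0.33(38.9) = 33.902 + 12.837 = 46.7390 → 46.739

46.739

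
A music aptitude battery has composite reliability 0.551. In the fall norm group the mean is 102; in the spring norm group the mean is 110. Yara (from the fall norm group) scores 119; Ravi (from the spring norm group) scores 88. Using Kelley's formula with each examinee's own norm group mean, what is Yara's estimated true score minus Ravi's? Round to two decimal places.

13.49

T̂_Yara = 0.551(119) + 0.449(102) = 111.3670
T̂_Ravi = 0.551(88) + 0.449(110) = 97.8780
Difference = 111.3670 − 97.8780 = 13.4890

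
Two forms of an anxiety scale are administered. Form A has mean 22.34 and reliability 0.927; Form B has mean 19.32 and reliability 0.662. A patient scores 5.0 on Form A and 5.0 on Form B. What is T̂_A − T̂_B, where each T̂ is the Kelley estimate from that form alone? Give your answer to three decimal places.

-3.574

T̂_A = 0.927(5.0) + 0.073(22.34) = 6.26582
T̂_B = 0.662(5.0) + 0.338(19.32) = 9.84016
T̂_A − T̂_B = -3.57434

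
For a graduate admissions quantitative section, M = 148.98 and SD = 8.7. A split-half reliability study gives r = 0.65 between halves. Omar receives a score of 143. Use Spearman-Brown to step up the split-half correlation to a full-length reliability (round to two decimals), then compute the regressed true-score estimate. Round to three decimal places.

Spearman-Brown: ρ = 2r/(1 + r) = 2(0.65)/(1 + 0.65) = 1.300/1.65 = 0.7879 → 0.79
T̂ = 0.79(143) + 0.21(148.98) = 112.97 + 31.2858 = 144.2558 → 144.256

144.256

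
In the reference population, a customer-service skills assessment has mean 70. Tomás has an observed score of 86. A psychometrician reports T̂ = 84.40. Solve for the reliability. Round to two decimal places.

0.90

T̂ = ρX + (1 − ρ)μ  ⇒  T̂ − μ = ρ(X − μ)
ρ = (T̂ − μ)/(X − μ) = (84.40 − 70) / (86 − 70) = 14.40 / 16.0 = 0.9000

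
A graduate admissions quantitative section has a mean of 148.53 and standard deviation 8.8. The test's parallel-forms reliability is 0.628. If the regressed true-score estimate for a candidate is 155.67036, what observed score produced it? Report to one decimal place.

T̂ = ρX + (1 − ρ)μ  ⇒  X = (T̂ − (1 − ρ)μ) / ρ
X = (155.67036 − 0.372 × 148.53) / 0.628 = (155.67036 − 55.25316) / 0.628 = 100.41720 / 0.628 = 159.900

159.9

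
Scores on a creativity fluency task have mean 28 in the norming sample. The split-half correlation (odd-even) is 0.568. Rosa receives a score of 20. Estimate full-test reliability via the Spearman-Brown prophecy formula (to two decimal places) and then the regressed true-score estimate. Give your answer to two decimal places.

Spearman-Brown: ρ = 2r/(1 + r) = 2(0.568)/(1 + 0.568) = 1.1360/1.568 = 0.7245 → 0.72
Weight the observed score by reliability and the mean by (1 − reliability): T̂ = 0.72·20 + 0.28·28 = 14.40 + 7.84 = 22.240.

22.24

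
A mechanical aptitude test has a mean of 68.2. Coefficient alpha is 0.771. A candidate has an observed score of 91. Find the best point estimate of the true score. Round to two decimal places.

T̂ = ρX + (1 − ρ)μ
  = 0.771 × 91 + 0.229 × 68.2
  = 70.161 + 15.6178
  = 85.779
  ≈ 85.78

85.78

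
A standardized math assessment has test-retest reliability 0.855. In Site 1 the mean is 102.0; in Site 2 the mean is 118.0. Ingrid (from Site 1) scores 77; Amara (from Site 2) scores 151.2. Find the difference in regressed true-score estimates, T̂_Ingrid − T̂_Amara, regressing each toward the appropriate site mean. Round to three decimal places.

-65.761

T̂_Ingrid = 0.855(77) + 0.145(102.0) = 80.62500
T̂_Amara = 0.855(151.2) + 0.145(118.0) = 146.38600
Difference = 80.62500 − 146.38600 = -65.76100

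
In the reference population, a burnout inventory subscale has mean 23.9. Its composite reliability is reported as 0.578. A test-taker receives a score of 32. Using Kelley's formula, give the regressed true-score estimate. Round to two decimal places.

T̂ = ρX + (1 − ρ)μ
  = 0.578 × 32 + 0.422 × 23.9
  = 18.496 + 10.0858
  = 28.582
  ≈ 28.58

28.58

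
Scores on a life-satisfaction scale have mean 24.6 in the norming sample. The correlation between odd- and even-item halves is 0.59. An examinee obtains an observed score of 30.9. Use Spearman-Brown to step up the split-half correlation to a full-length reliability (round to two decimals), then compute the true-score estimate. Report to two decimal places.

29.26

Spearman-Brown: ρ = 2r/(1 + r) = 2(0.59)/(1 + 0.59) = 1.180/1.59 = 0.7421 → 0.74
Weight the observed score by reliability and the mean by (1 − reliability): T̂ = 0.74·30.9 + 0.26·24.6 = 22.866 + 6.396 = 29.262.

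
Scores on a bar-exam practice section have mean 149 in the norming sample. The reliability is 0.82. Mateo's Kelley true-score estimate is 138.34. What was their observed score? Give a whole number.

136

T̂ = ρX + (1 − ρ)μ  ⇒  X = (T̂ − (1 − ρ)μ) / ρ
X = (138.34 − 0.18 × 149) / 0.82 = (138.34 − 26.82) / 0.82 = 111.52 / 0.82 = 136.00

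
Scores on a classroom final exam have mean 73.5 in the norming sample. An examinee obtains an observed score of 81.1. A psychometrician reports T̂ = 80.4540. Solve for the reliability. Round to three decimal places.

T̂ = ρX + (1 − ρ)μ  ⇒  T̂ − μ = ρ(X − μ)
ρ = (T̂ − μ)/(X − μ) = (80.4540 − 73.5) / (81.1 − 73.5) = 6.9540 / 7.6 = 0.91500

0.915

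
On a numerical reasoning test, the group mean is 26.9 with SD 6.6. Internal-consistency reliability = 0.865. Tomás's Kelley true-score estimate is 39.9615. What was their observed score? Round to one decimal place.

T̂ = ρX + (1 − ρ)μ  ⇒  X = (T̂ − (1 − ρ)μ) / ρ
X = (39.9615 − 0.135 × 26.9) / 0.865 = (39.9615 − 3.6315) / 0.865 = 36.3300 / 0.865 = 42.000

42.0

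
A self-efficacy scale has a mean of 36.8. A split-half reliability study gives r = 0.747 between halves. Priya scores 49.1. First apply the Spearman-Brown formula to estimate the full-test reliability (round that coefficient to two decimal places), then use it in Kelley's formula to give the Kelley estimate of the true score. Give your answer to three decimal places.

Spearman-Brown: ρ = 2r/(1 + r) = 2(0.747)/(1 + 0.747) = 1.4940/1.747 = 0.8552 → 0.86
T̂ = ρX + (1 − ρ)μ
  = 0.86 × 49.1 + 0.14 × 36.8
  = 42.226 + 5.152
  = 47.3780
  ≈ 47.378

47.378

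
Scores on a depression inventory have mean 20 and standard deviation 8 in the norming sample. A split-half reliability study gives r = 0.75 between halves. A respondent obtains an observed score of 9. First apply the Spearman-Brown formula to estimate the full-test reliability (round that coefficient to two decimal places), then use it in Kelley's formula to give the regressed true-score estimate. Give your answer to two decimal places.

10.54

Spearman-Brown: ρ = 2r/(1 + r) = 2(0.75)/(1 + 0.75) = 1.500/1.75 = 0.8571 → 0.86
T̂ = ρX + (1 − ρ)μ
  = 0.86 × 9 + 0.14 × 20
  = 7.74 + 2.80
  = 10.540
  ≈ 10.54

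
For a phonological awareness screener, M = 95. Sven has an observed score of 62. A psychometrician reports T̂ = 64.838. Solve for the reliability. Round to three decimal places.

0.914

T̂ = ρX + (1 − ρ)μ  ⇒  T̂ − μ = ρ(X − μ)
ρ = (T̂ − μ)/(X − μ) = (64.838 − 95) / (62 − 95) = -30.162 / -33.0 = 0.91400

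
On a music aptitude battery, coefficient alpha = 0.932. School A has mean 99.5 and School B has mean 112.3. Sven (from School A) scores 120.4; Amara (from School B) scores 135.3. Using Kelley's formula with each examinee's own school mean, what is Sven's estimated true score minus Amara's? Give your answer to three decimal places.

-14.757

T̂_Sven = 0.932(120.4) + 0.068(99.5) = 118.97880
T̂_Amara = 0.932(135.3) + 0.068(112.3) = 133.73600
Difference = 118.97880 − 133.73600 = -14.75720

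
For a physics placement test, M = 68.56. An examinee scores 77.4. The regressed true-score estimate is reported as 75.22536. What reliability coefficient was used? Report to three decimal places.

0.754

T̂ = ρX + (1 − ρ)μ  ⇒  T̂ − μ = ρ(X − μ)
ρ = (T̂ − μ)/(X − μ) = (75.22536 − 68.56) / (77.4 − 68.56) = 6.66536 / 8.84 = 0.75400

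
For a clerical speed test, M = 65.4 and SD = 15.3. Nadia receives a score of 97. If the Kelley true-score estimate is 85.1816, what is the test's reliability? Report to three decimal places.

T̂ = ρX + (1 − ρ)μ  ⇒  T̂ − μ = ρ(X − μ)
ρ = (T̂ − μ)/(X − μ) = (85.1816 − 65.4) / (97 − 65.4) = 19.7816 / 31.6 = 0.62600

0.626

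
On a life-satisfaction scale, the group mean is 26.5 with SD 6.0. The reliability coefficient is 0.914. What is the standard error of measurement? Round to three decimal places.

1.760

SEM = SD · √(1 − ρ) = 6.0 × √0.086 = 6.0 × 0.2933 = 1.7595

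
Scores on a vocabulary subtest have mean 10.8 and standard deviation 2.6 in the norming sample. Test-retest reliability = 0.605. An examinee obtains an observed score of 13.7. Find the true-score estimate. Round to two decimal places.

12.55

T̂ = ρX + (1 − ρ)μ
  = 0.605 × 13.7 + 0.395 × 10.8
  = 8.2885 + 4.2660
  = 12.555
  ≈ 12.55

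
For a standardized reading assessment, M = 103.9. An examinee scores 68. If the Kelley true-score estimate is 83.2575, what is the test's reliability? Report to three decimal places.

T̂ = ρX + (1 − ρ)μ  ⇒  T̂ − μ = ρ(X − μ)
ρ = (T̂ − μ)/(X − μ) = (83.2575 − 103.9) / (68 − 103.9) = -20.6425 / -35.9 = 0.57500

0.575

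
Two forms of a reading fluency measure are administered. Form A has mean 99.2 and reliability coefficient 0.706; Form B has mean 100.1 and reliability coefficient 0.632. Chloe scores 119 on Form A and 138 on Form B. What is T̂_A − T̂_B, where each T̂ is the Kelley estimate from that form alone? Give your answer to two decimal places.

-10.87

T̂_A = 0.706(119) + 0.294(99.2) = 113.1788
T̂_B = 0.632(138) + 0.368(100.1) = 124.0528
T̂_A − T̂_B = -10.8740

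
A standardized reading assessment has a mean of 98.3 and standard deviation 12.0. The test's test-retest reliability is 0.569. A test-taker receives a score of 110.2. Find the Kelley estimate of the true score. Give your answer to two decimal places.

105.07

Regress the observed score toward the mean by the unreliability: T̂ = 0.569·110.2 + 0.431·98.3 = 62.7038 + 42.3673 = 105.071.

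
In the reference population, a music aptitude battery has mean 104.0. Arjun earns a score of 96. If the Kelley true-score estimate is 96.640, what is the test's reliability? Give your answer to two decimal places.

0.92

T̂ = ρX + (1 − ρ)μ  ⇒  T̂ − μ = ρ(X − μ)
ρ = (T̂ − μ)/(X − μ) = (96.640 − 104.0) / (96 − 104.0) = -7.360 / -8.0 = 0.9200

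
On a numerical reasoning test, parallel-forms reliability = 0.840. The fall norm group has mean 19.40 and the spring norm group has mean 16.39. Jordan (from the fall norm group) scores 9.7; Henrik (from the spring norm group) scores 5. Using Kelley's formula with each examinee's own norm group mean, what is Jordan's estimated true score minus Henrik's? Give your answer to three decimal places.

T̂_Jordan = 0.840(9.7) + 0.160(19.40) = 11.25200
T̂_Henrik = 0.840(5) + 0.160(16.39) = 6.82240
Difference = 11.25200 − 6.82240 = 4.42960

4.430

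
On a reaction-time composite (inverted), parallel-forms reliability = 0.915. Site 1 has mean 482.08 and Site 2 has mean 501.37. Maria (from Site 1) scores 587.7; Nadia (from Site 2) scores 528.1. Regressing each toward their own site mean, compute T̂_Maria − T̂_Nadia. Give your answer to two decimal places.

T̂_Maria = 0.915(587.7) + 0.085(482.08) = 578.7223
T̂_Nadia = 0.915(528.1) + 0.085(501.37) = 525.8279
Difference = 578.7223 − 525.8279 = 52.8944

52.89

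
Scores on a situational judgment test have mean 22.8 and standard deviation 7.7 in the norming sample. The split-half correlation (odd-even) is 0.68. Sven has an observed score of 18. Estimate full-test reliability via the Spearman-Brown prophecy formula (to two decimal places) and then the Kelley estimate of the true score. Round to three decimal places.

18.912

Spearman-Brown: ρ = 2r/(1 + r) = 2(0.68)/(1 + 0.68) = 1.360/1.68 = 0.8095 → 0.81
T̂ = ρX + (1 − ρ)μ
  = 0.81 × 18 + 0.19 × 22.8
  = 14.58 + 4.332
  = 18.9120
  ≈ 18.912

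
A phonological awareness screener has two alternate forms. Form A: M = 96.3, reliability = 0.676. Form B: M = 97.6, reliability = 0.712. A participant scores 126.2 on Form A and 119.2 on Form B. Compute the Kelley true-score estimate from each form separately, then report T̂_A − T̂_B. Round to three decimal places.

3.533

T̂_A = 0.676(126.2) + 0.324(96.3) = 116.51240
T̂_B = 0.712(119.2) + 0.288(97.6) = 112.97920
T̂_A − T̂_B = 3.53320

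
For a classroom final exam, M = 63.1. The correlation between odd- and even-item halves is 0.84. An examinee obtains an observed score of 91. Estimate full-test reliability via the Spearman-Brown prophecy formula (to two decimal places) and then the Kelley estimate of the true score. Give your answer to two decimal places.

88.49

Spearman-Brown: ρ = 2r/(1 + r) = 2(0.84)/(1 + 0.84) = 1.680/1.84 = 0.9130 → 0.91
T̂ = ρX + (1 − ρ)μ
  = 0.91 × 91 + 0.09 × 63.1
  = 82.81 + 5.679
  = 88.489
  ≈ 88.49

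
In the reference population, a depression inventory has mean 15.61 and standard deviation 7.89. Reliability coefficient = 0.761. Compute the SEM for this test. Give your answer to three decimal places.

SEM = SD · √(1 − ρ) = 7.89 × √0.239 = 7.89 × 0.4889 = 3.8572

3.857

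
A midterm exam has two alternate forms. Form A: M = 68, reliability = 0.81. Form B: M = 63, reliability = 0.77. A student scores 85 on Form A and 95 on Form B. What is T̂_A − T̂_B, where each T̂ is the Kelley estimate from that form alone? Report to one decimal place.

T̂_A = 0.81(85) + 0.19(68) = 81.770
T̂_B = 0.77(95) + 0.23(63) = 87.640
T̂_A − T̂_B = -5.870

-5.9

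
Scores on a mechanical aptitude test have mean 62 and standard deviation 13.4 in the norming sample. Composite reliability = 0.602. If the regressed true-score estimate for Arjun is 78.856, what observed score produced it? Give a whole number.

T̂ = ρX + (1 − ρ)μ  ⇒  X = (T̂ − (1 − ρ)μ) / ρ
X = (78.856 − 0.398 × 62) / 0.602 = (78.856 − 24.676) / 0.602 = 54.180 / 0.602 = 90.00

90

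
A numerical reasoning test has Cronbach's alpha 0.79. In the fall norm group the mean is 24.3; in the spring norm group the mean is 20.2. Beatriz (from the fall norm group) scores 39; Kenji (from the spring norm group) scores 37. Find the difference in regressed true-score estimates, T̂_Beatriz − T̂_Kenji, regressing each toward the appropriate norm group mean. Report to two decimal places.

T̂_Beatriz = 0.79(39) + 0.21(24.3) = 35.9130
T̂_Kenji = 0.79(37) + 0.21(20.2) = 33.4720
Difference = 35.9130 − 33.4720 = 2.4410

2.44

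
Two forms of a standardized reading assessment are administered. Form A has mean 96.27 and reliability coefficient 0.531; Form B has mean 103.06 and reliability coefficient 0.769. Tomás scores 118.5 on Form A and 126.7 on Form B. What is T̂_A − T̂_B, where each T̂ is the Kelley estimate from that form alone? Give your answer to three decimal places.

T̂_A = 0.531(118.5) + 0.469(96.27) = 108.07413
T̂_B = 0.769(126.7) + 0.231(103.06) = 121.23916
T̂_A − T̂_B = -13.16503

-13.165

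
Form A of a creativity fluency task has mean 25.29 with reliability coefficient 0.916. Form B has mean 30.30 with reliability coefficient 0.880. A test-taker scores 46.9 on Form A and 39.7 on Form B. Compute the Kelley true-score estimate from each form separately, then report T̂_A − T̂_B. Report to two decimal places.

6.51

T̂_A = 0.916(46.9) + 0.084(25.29) = 45.0848
T̂_B = 0.880(39.7) + 0.120(30.30) = 38.5720
T̂_A − T̂_B = 6.5128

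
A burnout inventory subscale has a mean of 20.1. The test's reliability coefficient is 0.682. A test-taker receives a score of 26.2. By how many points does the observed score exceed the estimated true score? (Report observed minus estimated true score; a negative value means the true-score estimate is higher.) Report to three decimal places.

Regress the observed score toward the mean by the unreliability: T̂ = 0.682·26.2 + 0.318·20.1 = 17.8684 + 6.3918 = 24.26020.
X − T̂ = 26.2 − 24.2602 = 1.9398 → 1.940

1.940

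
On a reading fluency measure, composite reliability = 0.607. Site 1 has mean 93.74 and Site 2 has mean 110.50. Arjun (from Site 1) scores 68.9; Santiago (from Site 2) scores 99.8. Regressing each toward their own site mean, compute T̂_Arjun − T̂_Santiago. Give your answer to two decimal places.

-25.34

T̂_Arjun = 0.607(68.9) + 0.393(93.74) = 78.6621
T̂_Santiago = 0.607(99.8) + 0.393(110.50) = 104.0051
Difference = 78.6621 − 104.0051 = -25.3430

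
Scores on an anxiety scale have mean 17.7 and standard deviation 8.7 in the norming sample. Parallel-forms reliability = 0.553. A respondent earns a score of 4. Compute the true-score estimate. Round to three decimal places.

10.124

Weight the observed score by reliability and the mean by (1 − reliability): T̂ = 0.553·4 + 0.447·17.7 = 2.212 + 7.9119 = 10.1239.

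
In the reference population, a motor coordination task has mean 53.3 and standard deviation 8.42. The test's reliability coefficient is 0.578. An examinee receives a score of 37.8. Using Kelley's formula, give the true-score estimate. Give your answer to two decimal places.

T̂ = 0.578(37.8) + 0.422(53.3) = 21.8484 + 22.4926 = 44.341 → 44.34

44.34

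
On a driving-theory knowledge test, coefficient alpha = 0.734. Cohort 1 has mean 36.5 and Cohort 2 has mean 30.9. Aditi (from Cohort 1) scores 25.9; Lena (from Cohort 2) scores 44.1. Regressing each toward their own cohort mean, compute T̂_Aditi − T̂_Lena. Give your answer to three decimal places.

T̂_Aditi = 0.734(25.9) + 0.266(36.5) = 28.71960
T̂_Lena = 0.734(44.1) + 0.266(30.9) = 40.58880
Difference = 28.71960 − 40.58880 = -11.86920

-11.869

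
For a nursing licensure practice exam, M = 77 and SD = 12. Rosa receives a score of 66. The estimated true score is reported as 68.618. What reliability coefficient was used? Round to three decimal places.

T̂ = ρX + (1 − ρ)μ  ⇒  T̂ − μ = ρ(X − μ)
ρ = (T̂ − μ)/(X − μ) = (68.618 − 77) / (66 − 77) = -8.382 / -11.0 = 0.76200

0.762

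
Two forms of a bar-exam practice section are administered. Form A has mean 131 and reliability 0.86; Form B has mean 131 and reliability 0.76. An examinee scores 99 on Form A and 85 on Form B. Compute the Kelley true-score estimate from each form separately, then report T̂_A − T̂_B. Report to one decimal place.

T̂_A = 0.86(99) + 0.14(131) = 103.480
T̂_B = 0.76(85) + 0.24(131) = 96.040
T̂_A − T̂_B = 7.440

7.4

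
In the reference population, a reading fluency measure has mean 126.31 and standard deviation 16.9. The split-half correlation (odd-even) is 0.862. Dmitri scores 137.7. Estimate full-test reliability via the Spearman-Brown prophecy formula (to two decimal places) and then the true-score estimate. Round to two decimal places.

Spearman-Brown: ρ = 2r/(1 + r) = 2(0.862)/(1 + 0.862) = 1.7240/1.862 = 0.9259 → 0.93
T̂ = 0.93(137.7) + 0.07(126.31) = 128.061 + 8.8417 = 136.903 → 136.90

136.90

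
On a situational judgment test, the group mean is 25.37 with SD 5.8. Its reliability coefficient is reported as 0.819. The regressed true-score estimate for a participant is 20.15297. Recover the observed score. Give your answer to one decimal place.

T̂ = ρX + (1 − ρ)μ  ⇒  X = (T̂ − (1 − ρ)μ) / ρ
X = (20.15297 − 0.181 × 25.37) / 0.819 = (20.15297 − 4.59197) / 0.819 = 15.56100 / 0.819 = 19.000

19.0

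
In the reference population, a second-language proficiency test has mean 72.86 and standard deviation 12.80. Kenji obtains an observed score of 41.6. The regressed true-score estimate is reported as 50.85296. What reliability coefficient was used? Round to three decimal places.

0.704

T̂ = ρX + (1 − ρ)μ  ⇒  T̂ − μ = ρ(X − μ)
ρ = (T̂ − μ)/(X − μ) = (50.85296 − 72.86) / (41.6 − 72.86) = -22.00704 / -31.26 = 0.70400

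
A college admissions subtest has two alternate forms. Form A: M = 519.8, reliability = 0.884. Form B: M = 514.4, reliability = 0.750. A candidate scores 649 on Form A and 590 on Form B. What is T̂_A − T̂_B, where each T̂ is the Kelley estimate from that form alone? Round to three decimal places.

T̂_A = 0.884(649) + 0.116(519.8) = 634.01280
T̂_B = 0.750(590) + 0.250(514.4) = 571.10000
T̂_A − T̂_B = 62.91280

62.913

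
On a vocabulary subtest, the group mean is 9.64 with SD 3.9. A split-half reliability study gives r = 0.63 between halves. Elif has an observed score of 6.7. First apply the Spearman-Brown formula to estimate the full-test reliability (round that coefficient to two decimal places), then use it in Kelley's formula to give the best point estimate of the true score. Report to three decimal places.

7.376

Spearman-Brown: ρ = 2r/(1 + r) = 2(0.63)/(1 + 0.63) = 1.260/1.63 = 0.7730 → 0.77
T̂ = ρX + (1 − ρ)μ
  = 0.77 × 6.7 + 0.23 × 9.64
  = 5.159 + 2.2172
  = 7.3762
  ≈ 7.376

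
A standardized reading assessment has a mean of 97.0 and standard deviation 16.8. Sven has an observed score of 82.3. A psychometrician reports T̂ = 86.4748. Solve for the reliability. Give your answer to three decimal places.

T̂ = ρX + (1 − ρ)μ  ⇒  T̂ − μ = ρ(X − μ)
ρ = (T̂ − μ)/(X − μ) = (86.4748 − 97.0) / (82.3 − 97.0) = -10.5252 / -14.7 = 0.71600

0.716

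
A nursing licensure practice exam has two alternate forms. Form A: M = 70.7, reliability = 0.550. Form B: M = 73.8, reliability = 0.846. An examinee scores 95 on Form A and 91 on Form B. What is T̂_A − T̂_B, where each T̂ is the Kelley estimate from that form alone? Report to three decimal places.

T̂_A = 0.550(95) + 0.450(70.7) = 84.06500
T̂_B = 0.846(91) + 0.154(73.8) = 88.35120
T̂_A − T̂_B = -4.28620

-4.286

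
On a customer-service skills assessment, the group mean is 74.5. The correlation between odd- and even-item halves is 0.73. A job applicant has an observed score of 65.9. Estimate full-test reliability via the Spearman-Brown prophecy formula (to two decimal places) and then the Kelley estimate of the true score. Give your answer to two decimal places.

Spearman-Brown: ρ = 2r/(1 + r) = 2(0.73)/(1 + 0.73) = 1.460/1.73 = 0.8439 → 0.84
T̂ = ρX + (1 − ρ)μ
  = 0.84 × 65.9 + 0.16 × 74.5
  = 55.356 + 11.920
  = 67.276
  ≈ 67.28

67.28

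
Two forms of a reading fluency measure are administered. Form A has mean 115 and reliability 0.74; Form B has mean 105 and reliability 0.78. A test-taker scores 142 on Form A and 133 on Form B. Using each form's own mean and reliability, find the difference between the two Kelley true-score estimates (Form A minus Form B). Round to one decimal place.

8.1

T̂_A = 0.74(142) + 0.26(115) = 134.980
T̂_B = 0.78(133) + 0.22(105) = 126.840
T̂_A − T̂_B = 8.140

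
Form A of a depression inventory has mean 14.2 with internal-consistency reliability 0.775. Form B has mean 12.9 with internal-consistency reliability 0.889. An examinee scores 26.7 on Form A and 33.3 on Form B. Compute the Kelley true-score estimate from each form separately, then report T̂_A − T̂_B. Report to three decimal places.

T̂_A = 0.775(26.7) + 0.225(14.2) = 23.88750
T̂_B = 0.889(33.3) + 0.111(12.9) = 31.03560
T̂_A − T̂_B = -7.14810

-7.148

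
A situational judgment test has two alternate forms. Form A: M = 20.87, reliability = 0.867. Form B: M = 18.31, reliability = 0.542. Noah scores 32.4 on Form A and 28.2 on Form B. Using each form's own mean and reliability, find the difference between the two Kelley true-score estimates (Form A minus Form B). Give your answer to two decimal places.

7.20

T̂_A = 0.867(32.4) + 0.133(20.87) = 30.8665
T̂_B = 0.542(28.2) + 0.458(18.31) = 23.6704
T̂_A − T̂_B = 7.1961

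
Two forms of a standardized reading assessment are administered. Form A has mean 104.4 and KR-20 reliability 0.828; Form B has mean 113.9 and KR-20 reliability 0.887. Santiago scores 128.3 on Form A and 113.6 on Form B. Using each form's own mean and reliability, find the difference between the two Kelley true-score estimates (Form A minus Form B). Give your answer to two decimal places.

10.56

T̂_A = 0.828(128.3) + 0.172(104.4) = 124.1892
T̂_B = 0.887(113.6) + 0.113(113.9) = 113.6339
T̂_A − T̂_B = 10.5553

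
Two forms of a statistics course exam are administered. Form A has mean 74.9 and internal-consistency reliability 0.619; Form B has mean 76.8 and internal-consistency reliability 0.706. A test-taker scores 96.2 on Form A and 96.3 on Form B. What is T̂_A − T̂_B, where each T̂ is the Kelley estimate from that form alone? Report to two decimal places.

-2.48

T̂_A = 0.619(96.2) + 0.381(74.9) = 88.0847
T̂_B = 0.706(96.3) + 0.294(76.8) = 90.5670
T̂_A − T̂_B = -2.4823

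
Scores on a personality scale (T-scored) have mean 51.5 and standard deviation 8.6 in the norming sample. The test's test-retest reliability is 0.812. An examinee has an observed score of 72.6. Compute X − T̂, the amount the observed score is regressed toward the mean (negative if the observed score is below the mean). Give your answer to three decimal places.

T̂ = ρX + (1 − ρ)μ
  = 0.812 × 72.6 + 0.188 × 51.5
  = 58.9512 + 9.6820
  = 68.63320
  ≈ 68.6332
X − T̂ = 72.6 − 68.6332 = 3.9668 → 3.967

3.967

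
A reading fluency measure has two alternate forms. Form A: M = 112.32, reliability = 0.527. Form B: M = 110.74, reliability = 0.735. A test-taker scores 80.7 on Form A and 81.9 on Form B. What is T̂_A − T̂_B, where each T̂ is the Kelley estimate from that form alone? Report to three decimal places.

6.114

T̂_A = 0.527(80.7) + 0.473(112.32) = 95.65626
T̂_B = 0.735(81.9) + 0.265(110.74) = 89.54260
T̂_A − T̂_B = 6.11366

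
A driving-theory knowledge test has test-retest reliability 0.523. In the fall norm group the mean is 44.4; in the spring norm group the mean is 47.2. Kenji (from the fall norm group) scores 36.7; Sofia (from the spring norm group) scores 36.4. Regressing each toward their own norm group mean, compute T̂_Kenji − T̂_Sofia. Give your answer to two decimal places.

-1.18

T̂_Kenji = 0.523(36.7) + 0.477(44.4) = 40.3729
T̂_Sofia = 0.523(36.4) + 0.477(47.2) = 41.5516
Difference = 40.3729 − 41.5516 = -1.1787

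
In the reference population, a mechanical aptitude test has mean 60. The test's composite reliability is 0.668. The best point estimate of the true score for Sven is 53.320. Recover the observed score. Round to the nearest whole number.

50

T̂ = ρX + (1 − ρ)μ  ⇒  X = (T̂ − (1 − ρ)μ) / ρ
X = (53.320 − 0.332 × 60) / 0.668 = (53.320 − 19.920) / 0.668 = 33.400 / 0.668 = 50.00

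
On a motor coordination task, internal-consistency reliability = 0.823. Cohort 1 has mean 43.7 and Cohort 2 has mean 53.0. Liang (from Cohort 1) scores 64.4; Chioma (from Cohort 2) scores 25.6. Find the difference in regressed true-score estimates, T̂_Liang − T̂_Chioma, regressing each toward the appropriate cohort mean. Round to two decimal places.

30.29

T̂_Liang = 0.823(64.4) + 0.177(43.7) = 60.7361
T̂_Chioma = 0.823(25.6) + 0.177(53.0) = 30.4498
Difference = 60.7361 − 30.4498 = 30.2863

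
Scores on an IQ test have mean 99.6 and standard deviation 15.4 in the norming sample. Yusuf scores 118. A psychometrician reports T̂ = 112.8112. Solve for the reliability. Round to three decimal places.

T̂ = ρX + (1 − ρ)μ  ⇒  T̂ − μ = ρ(X − μ)
ρ = (T̂ − μ)/(X − μ) = (112.8112 − 99.6) / (118 − 99.6) = 13.2112 / 18.4 = 0.71800

0.718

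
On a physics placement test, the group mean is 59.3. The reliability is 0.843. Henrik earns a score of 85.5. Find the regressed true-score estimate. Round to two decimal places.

81.39

Weight the observed score by reliability and the mean by (1 − reliability): T̂ = 0.843·85.5 + 0.157·59.3 = 72.0765 + 9.3101 = 81.387.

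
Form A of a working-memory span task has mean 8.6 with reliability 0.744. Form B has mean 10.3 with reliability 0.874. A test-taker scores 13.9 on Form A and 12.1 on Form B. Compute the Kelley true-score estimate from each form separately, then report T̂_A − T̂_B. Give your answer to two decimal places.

0.67

T̂_A = 0.744(13.9) + 0.256(8.6) = 12.5432
T̂_B = 0.874(12.1) + 0.126(10.3) = 11.8732
T̂_A − T̂_B = 0.6700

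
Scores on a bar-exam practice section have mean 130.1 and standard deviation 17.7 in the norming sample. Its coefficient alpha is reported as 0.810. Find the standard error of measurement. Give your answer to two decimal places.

SEM = SD · √(1 − ρ) = 17.7 × √0.190 = 17.7 × 0.4359 = 7.715

7.72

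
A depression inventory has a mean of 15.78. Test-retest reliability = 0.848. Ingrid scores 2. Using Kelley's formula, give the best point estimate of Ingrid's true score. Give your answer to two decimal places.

4.09

Weight the observed score by reliability and the mean by (1 − reliability): T̂ = 0.848·2 + 0.152·15.78 = 1.696 + 2.39856 = 4.095.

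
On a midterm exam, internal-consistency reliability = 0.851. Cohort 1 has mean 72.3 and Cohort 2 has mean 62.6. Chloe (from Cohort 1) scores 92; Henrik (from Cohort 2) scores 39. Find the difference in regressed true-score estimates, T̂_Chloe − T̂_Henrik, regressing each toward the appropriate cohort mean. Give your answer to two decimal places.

46.55

T̂_Chloe = 0.851(92) + 0.149(72.3) = 89.0647
T̂_Henrik = 0.851(39) + 0.149(62.6) = 42.5164
Difference = 89.0647 − 42.5164 = 46.5483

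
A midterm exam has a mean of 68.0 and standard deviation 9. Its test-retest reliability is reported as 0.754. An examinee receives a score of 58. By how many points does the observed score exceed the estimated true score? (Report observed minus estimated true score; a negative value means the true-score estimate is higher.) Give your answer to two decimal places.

-2.46

Regress the observed score toward the mean by the unreliability: T̂ = 0.754·58 + 0.246·68.0 = 43.732 + 16.7280 = 60.4600.
X − T̂ = 58 − 60.460 = -2.460 → -2.46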